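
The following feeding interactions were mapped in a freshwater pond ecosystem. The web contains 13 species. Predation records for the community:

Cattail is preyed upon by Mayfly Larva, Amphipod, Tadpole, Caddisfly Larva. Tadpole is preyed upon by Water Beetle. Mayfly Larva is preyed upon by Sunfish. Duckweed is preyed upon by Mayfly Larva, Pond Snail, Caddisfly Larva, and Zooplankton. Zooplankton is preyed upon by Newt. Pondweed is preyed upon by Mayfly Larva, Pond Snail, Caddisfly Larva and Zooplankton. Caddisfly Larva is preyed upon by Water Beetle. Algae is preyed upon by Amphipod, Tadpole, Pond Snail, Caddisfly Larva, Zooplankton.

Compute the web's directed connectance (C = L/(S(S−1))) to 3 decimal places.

C = 0.135

The web has S = 13 species and L = 21 feeding links.
C = L / (S(S−1)) = 21 / 156 = 0.1346 ≈ 0.135.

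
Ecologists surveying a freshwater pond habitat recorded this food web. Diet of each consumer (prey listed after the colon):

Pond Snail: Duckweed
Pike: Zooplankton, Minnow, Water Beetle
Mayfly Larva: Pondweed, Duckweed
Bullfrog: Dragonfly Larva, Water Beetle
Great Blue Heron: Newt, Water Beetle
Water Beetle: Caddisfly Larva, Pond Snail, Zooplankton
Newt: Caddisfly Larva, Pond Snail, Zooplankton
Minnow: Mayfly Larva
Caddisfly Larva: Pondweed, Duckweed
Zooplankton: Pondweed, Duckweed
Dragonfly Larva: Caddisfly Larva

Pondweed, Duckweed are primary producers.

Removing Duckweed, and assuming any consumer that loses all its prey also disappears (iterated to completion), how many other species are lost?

Remove Duckweed.
Round 1: Pond Snail (all prey gone) → extinct.
No further losses. Total secondary extinctions: 1.

1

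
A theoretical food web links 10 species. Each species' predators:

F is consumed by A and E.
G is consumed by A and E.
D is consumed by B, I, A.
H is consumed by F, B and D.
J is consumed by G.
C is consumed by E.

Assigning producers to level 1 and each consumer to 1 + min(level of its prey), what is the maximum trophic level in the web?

Producers (level 1): C, J, H.
Following each consumer down to its lowest-level prey: H → D → I (levels 1 through 3).
All prey of I (D 2) are at level 2 or above, so I is at level 1 + 2 = 3.
Every consumer has at least one prey at level 2 or below, so none exceeds level 3.

3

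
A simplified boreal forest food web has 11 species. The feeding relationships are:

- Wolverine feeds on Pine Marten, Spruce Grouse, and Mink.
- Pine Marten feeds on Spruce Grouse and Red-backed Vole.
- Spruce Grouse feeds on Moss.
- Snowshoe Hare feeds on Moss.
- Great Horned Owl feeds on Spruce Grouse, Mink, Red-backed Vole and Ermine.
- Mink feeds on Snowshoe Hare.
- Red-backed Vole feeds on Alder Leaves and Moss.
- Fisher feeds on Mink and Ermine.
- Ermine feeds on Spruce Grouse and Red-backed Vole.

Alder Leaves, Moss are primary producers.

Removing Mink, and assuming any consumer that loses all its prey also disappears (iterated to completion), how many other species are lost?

Remove Mink.
Every predator of it retains at least one other prey: Fisher still has Ermine; Great Horned Owl still has Spruce Grouse, Red-backed Vole, Ermine; Wolverine still has Spruce Grouse, Pine Marten.
No consumer loses all prey, so no secondary extinctions occur.

0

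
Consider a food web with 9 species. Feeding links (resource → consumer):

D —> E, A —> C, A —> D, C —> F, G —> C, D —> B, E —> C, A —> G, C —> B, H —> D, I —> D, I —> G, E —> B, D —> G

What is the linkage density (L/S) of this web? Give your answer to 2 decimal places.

There are L = 14 links among S = 9 species.
L/S = 14/9 = 1.5556 ≈ 1.56.

L/S = 1.56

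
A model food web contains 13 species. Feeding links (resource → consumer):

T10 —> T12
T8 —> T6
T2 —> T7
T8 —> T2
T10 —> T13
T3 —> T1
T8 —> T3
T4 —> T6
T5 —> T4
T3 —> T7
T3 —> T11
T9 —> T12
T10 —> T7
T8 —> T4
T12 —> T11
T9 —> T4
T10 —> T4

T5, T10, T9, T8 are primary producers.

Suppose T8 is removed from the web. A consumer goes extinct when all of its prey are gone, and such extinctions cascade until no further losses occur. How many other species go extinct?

Remove T8.
Round 1: T3 (all prey gone), T2 (all prey gone) → extinct.
Round 2: T1 (all prey gone) → extinct.
No further losses. Total secondary extinctions: 3.

3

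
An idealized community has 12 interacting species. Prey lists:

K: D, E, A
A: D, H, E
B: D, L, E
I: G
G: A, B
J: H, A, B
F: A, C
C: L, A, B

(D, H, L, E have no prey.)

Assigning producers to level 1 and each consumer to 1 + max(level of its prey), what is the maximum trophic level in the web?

Producers (level 1): D, H, L, E.
D → A → G → I gives I level 4.
No species has a prey at level 4, so no species reaches level 5.

4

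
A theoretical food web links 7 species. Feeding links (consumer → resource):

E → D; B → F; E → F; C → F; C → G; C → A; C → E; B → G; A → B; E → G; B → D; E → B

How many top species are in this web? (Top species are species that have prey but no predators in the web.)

Top species (has prey, but nothing eats it): C.
Count: 1.

1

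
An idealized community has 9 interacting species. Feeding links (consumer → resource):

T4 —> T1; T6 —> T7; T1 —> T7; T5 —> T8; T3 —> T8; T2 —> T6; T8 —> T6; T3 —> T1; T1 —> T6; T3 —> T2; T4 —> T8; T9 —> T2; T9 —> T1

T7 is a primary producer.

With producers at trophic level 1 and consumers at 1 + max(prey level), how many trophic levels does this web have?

Producers (level 1): T7.
T7 → T6 → T8 → T3 gives T3 level 4.
No species has a prey at level 4, so no species reaches level 5.

4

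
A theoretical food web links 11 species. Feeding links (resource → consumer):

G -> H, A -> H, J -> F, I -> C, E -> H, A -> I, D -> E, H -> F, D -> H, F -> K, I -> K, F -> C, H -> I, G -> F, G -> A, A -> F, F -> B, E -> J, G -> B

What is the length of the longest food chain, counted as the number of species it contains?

5 species

One longest chain: G → A → H → F → B.
It has 5 species and 4 links.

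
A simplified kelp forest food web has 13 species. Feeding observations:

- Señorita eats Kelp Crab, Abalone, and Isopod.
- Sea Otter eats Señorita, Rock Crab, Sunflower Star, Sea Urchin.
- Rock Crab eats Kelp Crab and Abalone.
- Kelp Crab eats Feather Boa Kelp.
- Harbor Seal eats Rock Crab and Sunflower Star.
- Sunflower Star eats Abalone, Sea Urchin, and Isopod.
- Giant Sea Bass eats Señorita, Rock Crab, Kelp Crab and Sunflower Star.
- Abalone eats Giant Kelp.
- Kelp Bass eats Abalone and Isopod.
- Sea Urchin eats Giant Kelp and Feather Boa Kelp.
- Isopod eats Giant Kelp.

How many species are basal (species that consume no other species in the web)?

2

Basal species (no prey listed): Feather Boa Kelp, Giant Kelp.
Count: 2.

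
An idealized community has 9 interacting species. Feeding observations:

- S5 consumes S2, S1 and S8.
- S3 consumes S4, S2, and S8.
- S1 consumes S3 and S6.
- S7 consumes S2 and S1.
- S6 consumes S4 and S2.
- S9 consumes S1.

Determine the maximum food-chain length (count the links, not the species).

One longest chain: S4 → S3 → S1 → S7.
It has 4 species and 3 links.

3 links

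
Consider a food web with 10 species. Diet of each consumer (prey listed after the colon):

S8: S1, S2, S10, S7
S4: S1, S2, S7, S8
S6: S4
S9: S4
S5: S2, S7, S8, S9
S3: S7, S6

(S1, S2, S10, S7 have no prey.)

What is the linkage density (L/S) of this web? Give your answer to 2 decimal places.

L/S = 1.60

There are L = 16 links among S = 10 species.
L/S = 16/10 = 1.6000 ≈ 1.60.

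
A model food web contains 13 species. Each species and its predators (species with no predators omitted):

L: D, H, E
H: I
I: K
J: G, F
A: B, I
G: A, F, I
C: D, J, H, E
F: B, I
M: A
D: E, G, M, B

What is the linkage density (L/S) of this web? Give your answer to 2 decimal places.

There are L = 23 links among S = 13 species.
L/S = 23/13 = 1.7692 ≈ 1.77.

L/S = 1.77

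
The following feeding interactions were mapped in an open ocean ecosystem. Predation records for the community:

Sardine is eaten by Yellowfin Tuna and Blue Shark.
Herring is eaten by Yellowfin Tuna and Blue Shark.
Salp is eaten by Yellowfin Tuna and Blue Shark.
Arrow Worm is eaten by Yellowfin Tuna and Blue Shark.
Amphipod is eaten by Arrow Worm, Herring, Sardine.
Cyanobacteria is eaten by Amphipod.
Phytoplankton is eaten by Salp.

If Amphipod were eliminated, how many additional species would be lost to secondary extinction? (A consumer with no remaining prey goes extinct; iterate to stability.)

Remove Amphipod.
Round 1: Herring (all prey gone), Sardine (all prey gone), Arrow Worm (all prey gone) → extinct.
No further losses. Total secondary extinctions: 3.

3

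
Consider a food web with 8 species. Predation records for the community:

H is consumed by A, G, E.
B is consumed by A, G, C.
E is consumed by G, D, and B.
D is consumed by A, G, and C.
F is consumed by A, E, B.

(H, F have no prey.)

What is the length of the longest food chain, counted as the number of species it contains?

One longest chain: H → E → B → C.
It has 4 species and 3 links.

4 species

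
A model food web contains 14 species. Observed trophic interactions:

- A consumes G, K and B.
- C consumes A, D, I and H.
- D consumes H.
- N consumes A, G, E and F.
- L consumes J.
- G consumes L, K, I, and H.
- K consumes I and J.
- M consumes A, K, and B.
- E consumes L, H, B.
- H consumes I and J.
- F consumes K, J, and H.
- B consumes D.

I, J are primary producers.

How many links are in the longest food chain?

One longest chain: I → H → D → B → A → C.
It has 6 species and 5 links.

5 links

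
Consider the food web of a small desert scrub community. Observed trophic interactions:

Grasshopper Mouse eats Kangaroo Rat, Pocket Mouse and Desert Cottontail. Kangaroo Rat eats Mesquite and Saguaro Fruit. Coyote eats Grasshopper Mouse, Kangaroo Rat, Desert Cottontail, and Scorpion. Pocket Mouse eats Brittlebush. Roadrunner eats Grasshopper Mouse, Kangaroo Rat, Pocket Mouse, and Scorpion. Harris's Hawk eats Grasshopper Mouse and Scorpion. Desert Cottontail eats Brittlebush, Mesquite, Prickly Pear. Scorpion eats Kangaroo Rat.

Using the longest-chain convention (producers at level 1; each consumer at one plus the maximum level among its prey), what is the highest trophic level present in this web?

4

Producers (level 1): Mesquite, Saguaro Fruit, Brittlebush, Prickly Pear.
Mesquite → Kangaroo Rat → Scorpion → Coyote gives Coyote level 4.
No species has a prey at level 4, so no species reaches level 5.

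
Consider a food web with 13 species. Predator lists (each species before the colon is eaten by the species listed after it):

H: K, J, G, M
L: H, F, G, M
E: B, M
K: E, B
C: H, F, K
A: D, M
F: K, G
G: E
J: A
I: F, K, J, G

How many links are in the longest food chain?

4 links

One longest chain: C → H → K → E → B.
It has 5 species and 4 links.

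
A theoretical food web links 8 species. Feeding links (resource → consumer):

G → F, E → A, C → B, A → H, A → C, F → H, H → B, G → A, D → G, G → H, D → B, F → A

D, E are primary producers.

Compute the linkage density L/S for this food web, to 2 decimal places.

There are L = 12 links among S = 8 species.
L/S = 12/8 = 1.5000 ≈ 1.50.

L/S = 1.50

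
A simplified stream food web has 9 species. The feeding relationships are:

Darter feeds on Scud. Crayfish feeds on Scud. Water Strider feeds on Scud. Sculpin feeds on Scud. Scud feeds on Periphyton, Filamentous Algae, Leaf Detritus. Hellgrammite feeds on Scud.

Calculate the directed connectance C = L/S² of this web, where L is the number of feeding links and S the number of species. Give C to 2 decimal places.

C = 0.10

The web has S = 9 species and L = 8 feeding links.
C = L / S² = 8 / 81 = 0.0988 ≈ 0.10.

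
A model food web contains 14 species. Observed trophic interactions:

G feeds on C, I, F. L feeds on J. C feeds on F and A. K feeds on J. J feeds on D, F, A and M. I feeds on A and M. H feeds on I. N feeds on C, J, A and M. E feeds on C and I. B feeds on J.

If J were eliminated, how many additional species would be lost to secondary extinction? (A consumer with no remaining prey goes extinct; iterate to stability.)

Remove J.
Round 1: K (all prey gone), L (all prey gone), B (all prey gone) → extinct.
No further losses. Total secondary extinctions: 3.

3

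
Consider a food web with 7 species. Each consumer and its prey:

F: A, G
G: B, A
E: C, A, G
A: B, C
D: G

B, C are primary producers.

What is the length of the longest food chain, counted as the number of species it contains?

4 species

One longest chain: B → A → G → F.
It has 4 species and 3 links.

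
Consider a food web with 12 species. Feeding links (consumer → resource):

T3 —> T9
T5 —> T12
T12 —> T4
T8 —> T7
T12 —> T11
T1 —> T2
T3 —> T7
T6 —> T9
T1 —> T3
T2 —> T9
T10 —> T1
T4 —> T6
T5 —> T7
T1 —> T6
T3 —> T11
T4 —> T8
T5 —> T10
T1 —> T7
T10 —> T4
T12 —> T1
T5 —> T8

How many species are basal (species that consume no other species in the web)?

3

Basal species (no prey listed): T7, T9, T11.
Count: 3.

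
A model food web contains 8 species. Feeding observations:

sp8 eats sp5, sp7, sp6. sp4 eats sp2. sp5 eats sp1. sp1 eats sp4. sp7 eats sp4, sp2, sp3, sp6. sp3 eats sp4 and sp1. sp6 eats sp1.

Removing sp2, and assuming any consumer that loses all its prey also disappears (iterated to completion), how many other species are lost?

Remove sp2.
Round 1: sp4 (all prey gone) → extinct.
Round 2: sp1 (all prey gone) → extinct.
Round 3: sp5 (all prey gone), sp6 (all prey gone), sp3 (all prey gone) → extinct.
Round 4: sp7 (all prey gone) → extinct.
Round 5: sp8 (all prey gone) → extinct.
No further losses. Total secondary extinctions: 7.

7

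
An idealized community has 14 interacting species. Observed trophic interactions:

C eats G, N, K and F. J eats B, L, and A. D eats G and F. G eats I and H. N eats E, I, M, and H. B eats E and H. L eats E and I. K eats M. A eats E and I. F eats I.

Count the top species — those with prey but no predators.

Top species (has prey, but nothing eats it): J, D, C.
Count: 3.

3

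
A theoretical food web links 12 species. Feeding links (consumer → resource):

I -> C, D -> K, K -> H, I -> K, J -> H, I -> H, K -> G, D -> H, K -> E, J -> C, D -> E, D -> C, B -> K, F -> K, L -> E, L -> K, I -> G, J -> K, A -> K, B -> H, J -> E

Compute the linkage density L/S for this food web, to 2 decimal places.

L/S = 1.75

There are L = 21 links among S = 12 species.
L/S = 21/12 = 1.7500 ≈ 1.75.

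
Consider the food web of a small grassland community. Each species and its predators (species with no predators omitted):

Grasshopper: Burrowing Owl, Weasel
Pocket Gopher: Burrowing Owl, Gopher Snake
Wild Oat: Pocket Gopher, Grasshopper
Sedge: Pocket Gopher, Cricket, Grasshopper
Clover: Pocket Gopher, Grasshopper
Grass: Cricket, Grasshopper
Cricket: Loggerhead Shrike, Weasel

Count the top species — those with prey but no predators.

4

Top species (has prey, but nothing eats it): Burrowing Owl, Loggerhead Shrike, Gopher Snake, Weasel.
Count: 4.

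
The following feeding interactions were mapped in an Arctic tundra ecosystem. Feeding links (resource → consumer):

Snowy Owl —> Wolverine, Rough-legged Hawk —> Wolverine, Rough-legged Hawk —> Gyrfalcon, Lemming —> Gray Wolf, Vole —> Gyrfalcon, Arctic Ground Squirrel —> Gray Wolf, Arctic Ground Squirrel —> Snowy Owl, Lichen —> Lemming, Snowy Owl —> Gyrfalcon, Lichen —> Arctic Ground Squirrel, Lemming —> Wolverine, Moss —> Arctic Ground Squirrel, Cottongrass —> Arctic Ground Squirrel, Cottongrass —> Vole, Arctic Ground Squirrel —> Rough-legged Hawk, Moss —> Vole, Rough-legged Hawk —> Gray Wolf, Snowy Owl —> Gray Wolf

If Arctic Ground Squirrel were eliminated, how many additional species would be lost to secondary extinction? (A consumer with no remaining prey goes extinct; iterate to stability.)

Remove Arctic Ground Squirrel.
Round 1: Rough-legged Hawk (all prey gone), Snowy Owl (all prey gone) → extinct.
No further losses. Total secondary extinctions: 2.

2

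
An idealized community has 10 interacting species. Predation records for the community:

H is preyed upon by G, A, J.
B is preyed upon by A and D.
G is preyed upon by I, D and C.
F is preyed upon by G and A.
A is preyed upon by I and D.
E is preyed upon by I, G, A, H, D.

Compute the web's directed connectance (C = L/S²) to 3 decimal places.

C = 0.170

The web has S = 10 species and L = 17 feeding links.
C = L / S² = 17 / 100 = 0.1700 ≈ 0.170.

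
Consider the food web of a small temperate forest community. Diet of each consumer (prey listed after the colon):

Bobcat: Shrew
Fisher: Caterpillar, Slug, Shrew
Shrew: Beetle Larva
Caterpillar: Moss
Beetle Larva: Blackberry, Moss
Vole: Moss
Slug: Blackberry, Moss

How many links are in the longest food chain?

3 links

One longest chain: Blackberry → Beetle Larva → Shrew → Bobcat.
It has 4 species and 3 links.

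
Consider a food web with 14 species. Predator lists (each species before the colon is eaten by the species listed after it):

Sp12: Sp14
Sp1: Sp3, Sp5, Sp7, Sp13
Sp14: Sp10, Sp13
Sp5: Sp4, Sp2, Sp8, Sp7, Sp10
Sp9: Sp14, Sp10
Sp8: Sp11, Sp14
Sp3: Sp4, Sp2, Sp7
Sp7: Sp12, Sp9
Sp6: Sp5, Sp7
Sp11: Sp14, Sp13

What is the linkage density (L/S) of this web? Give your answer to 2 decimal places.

L/S = 1.79

There are L = 25 links among S = 14 species.
L/S = 25/14 = 1.7857 ≈ 1.79.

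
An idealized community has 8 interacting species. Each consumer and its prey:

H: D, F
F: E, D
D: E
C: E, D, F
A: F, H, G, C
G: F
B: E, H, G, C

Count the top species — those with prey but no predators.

2

Top species (has prey, but nothing eats it): A, B.
Count: 2.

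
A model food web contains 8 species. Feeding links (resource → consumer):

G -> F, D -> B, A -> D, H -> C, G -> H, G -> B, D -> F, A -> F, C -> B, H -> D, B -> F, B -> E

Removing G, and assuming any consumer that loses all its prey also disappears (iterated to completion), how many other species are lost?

2

Remove G.
Round 1: H (all prey gone) → extinct.
Round 2: C (all prey gone) → extinct.
No further losses. Total secondary extinctions: 2.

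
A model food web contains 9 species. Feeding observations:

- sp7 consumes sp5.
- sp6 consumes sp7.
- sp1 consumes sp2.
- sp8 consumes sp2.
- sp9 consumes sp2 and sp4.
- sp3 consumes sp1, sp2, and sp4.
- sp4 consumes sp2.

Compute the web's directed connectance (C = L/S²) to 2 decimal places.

The web has S = 9 species and L = 10 feeding links.
C = L / S² = 10 / 81 = 0.1235 ≈ 0.12.

C = 0.12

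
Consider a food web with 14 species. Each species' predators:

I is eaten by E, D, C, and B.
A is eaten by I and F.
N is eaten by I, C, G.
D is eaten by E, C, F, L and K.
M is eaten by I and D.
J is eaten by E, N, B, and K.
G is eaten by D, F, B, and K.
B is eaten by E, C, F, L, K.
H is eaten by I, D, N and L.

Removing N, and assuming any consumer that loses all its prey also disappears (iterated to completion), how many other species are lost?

1

Remove N.
Round 1: G (all prey gone) → extinct.
No further losses. Total secondary extinctions: 1.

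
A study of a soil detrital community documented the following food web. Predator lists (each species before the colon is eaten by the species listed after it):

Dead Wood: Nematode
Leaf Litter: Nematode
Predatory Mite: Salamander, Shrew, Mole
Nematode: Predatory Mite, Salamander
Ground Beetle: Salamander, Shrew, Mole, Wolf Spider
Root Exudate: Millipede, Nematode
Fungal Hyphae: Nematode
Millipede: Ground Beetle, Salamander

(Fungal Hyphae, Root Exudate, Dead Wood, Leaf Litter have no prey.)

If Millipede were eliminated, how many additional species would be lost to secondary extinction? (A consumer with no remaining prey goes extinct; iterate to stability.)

2

Remove Millipede.
Round 1: Ground Beetle (all prey gone) → extinct.
Round 2: Wolf Spider (all prey gone) → extinct.
No further losses. Total secondary extinctions: 2.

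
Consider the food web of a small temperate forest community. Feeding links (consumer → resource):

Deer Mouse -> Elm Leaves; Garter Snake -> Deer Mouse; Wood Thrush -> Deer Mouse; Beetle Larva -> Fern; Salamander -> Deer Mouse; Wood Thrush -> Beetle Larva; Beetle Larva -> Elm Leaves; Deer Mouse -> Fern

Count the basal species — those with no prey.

2

Basal species (no prey listed): Fern, Elm Leaves.
Count: 2.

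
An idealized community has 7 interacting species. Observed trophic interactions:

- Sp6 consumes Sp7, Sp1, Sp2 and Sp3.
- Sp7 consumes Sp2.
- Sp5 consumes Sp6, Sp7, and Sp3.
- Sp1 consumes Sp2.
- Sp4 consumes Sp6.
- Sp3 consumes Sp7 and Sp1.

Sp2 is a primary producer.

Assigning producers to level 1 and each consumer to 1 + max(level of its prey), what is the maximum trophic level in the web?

Producers (level 1): Sp2.
Sp2 → Sp1 → Sp3 → Sp6 → Sp5 gives Sp5 level 5.
No species has a prey at level 5, so no species reaches level 6.

5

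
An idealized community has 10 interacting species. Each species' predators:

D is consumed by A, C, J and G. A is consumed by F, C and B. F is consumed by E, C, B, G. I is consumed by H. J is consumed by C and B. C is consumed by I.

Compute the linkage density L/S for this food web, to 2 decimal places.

There are L = 15 links among S = 10 species.
L/S = 15/10 = 1.5000 ≈ 1.50.

L/S = 1.50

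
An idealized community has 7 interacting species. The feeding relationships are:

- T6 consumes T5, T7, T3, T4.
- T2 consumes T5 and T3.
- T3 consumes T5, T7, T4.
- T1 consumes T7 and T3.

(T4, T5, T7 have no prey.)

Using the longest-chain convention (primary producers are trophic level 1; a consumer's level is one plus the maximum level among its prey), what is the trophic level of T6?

T4 is a producer → level 1.
T3 eats T4 (level 1); other prey at levels: T5 1, T7 1 → level 2.
T6 eats T3 (level 2); other prey at levels: T4 1, T5 1, T7 1 → level 3.

Trophic level 3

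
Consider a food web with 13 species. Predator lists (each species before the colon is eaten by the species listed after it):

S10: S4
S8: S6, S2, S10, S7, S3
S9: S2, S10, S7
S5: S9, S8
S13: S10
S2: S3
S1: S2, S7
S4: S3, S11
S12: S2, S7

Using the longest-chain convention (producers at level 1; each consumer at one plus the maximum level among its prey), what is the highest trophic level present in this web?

Producers (level 1): S13, S5, S1, S12.
S5 → S9 → S10 → S4 → S3 gives S3 level 5.
No species has a prey at level 5, so no species reaches level 6.

5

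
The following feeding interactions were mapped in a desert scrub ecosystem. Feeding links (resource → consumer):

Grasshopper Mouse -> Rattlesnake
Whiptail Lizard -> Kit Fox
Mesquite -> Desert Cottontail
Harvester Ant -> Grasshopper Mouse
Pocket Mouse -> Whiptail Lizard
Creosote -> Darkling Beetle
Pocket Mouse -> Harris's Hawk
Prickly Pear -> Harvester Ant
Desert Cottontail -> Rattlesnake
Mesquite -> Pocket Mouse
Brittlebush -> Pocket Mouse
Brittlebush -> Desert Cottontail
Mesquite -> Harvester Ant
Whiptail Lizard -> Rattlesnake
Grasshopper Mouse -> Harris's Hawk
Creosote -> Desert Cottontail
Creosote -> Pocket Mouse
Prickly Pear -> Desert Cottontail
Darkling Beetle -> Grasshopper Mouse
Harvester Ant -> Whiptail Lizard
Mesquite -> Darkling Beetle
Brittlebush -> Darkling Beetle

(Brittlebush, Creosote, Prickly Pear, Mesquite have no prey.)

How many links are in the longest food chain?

3 links

One longest chain: Prickly Pear → Harvester Ant → Grasshopper Mouse → Harris's Hawk.
It has 4 species and 3 links.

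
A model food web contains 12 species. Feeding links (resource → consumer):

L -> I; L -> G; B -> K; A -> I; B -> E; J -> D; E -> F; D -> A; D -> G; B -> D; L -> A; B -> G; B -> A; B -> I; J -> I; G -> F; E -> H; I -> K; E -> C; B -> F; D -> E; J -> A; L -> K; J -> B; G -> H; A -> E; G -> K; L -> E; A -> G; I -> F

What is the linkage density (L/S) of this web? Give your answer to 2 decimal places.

There are L = 30 links among S = 12 species.
L/S = 30/12 = 2.5000 ≈ 2.50.

L/S = 2.50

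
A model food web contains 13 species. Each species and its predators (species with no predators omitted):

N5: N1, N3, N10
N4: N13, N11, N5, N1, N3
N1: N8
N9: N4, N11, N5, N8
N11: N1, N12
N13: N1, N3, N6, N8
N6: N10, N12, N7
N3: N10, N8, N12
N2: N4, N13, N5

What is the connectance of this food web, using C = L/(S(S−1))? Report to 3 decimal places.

C = 0.179

The web has S = 13 species and L = 28 feeding links.
C = L / (S(S−1)) = 28 / 156 = 0.1795 ≈ 0.179.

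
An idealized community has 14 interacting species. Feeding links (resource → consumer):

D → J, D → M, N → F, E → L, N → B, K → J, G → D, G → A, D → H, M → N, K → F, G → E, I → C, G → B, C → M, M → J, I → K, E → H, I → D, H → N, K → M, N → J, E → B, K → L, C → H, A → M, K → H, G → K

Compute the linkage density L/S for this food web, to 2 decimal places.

L/S = 2.00

There are L = 28 links among S = 14 species.
L/S = 28/14 = 2.0000 ≈ 2.00.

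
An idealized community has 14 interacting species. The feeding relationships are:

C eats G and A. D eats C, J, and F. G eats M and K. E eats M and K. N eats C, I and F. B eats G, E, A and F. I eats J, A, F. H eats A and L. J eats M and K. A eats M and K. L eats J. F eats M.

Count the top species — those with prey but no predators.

4

Top species (has prey, but nothing eats it): B, D, N, H.
Count: 4.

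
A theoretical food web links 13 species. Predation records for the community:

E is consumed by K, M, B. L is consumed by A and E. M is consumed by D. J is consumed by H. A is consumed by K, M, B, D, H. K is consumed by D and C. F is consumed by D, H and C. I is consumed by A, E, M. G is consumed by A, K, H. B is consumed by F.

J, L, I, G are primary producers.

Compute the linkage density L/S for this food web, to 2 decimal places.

L/S = 1.85

There are L = 24 links among S = 13 species.
L/S = 24/13 = 1.8462 ≈ 1.85.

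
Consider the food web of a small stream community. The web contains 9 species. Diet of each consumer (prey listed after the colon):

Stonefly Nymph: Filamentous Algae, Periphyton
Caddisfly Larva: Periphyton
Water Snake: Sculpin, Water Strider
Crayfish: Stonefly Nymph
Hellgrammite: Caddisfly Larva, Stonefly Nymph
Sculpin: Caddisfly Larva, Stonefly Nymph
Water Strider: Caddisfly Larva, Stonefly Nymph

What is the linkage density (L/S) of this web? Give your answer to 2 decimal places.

L/S = 1.33

There are L = 12 links among S = 9 species.
L/S = 12/9 = 1.3333 ≈ 1.33.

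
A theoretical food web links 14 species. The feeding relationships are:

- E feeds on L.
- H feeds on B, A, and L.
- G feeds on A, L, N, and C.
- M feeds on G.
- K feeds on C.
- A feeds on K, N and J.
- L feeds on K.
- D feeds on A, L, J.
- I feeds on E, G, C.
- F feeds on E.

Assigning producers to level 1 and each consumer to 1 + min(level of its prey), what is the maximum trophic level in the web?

5

Producers (level 1): N, J, C, B.
Following each consumer down to its lowest-level prey: C → K → L → E → F (levels 1 through 5).
All prey of F (E 4) are at level 4 or above, so F is at level 1 + 4 = 5.
Every consumer has at least one prey at level 4 or below, so none exceeds level 5.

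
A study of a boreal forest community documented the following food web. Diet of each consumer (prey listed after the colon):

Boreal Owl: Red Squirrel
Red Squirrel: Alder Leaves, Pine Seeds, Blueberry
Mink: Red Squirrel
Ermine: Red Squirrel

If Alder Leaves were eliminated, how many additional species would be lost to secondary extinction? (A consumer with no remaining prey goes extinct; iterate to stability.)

Remove Alder Leaves.
Every predator of it retains at least one other prey: Red Squirrel still has Pine Seeds, Blueberry.
No consumer loses all prey, so no secondary extinctions occur.

0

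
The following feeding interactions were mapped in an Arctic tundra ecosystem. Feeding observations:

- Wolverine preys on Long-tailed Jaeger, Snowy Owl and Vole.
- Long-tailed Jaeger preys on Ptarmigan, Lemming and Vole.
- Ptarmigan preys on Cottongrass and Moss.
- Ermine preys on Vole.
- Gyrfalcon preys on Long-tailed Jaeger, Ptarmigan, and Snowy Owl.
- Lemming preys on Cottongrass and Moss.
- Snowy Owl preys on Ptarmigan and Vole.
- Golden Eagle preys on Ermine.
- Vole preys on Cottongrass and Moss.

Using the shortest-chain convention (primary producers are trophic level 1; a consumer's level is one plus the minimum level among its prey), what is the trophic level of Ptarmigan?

Cottongrass is a producer → level 1.
Ptarmigan eats Cottongrass → level 2.

Trophic level 2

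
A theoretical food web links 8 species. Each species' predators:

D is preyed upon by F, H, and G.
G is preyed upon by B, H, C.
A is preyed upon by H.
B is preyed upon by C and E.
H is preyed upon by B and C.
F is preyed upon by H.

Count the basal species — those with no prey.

2

Basal species (no prey listed): A, D.
Count: 2.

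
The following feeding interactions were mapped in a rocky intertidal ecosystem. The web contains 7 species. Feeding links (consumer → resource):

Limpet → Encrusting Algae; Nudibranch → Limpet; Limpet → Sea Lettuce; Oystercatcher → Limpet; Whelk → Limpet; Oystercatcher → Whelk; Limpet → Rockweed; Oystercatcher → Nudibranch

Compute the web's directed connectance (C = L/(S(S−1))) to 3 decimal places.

The web has S = 7 species and L = 8 feeding links.
C = L / (S(S−1)) = 8 / 42 = 0.1905 ≈ 0.190.

C = 0.190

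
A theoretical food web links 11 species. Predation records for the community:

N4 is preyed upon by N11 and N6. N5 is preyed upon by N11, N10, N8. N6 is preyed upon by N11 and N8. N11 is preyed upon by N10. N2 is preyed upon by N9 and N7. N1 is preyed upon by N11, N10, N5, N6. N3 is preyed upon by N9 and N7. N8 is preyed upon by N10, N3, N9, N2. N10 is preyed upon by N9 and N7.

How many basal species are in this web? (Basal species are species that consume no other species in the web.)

Basal species (no prey listed): N1, N4.
Count: 2.

2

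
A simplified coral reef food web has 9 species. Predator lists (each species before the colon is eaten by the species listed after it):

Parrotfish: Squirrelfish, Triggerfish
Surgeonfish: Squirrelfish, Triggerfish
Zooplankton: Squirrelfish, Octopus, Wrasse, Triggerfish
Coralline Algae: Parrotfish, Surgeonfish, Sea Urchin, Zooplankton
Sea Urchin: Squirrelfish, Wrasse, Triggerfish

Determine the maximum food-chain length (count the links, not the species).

One longest chain: Coralline Algae → Parrotfish → Squirrelfish.
It has 3 species and 2 links.

2 links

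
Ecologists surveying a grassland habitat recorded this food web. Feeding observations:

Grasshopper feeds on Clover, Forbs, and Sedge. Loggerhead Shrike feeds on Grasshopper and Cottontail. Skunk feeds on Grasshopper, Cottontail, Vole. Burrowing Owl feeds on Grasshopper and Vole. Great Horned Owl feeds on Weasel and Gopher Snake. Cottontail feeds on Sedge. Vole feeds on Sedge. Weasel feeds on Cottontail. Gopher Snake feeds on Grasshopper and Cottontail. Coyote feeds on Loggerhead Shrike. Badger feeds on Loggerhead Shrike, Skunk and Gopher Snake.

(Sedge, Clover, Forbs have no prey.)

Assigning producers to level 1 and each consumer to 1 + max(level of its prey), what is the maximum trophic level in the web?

Producers (level 1): Sedge, Clover, Forbs.
Sedge → Cottontail → Loggerhead Shrike → Badger gives Badger level 4.
No species has a prey at level 4, so no species reaches level 5.

4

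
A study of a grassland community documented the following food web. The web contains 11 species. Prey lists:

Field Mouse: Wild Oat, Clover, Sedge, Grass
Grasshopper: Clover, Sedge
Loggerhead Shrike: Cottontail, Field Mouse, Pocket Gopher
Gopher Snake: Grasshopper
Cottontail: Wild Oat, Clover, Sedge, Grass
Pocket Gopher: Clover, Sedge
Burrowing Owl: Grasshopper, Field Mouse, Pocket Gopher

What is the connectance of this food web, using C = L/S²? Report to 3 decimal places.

The web has S = 11 species and L = 19 feeding links.
C = L / S² = 19 / 121 = 0.1570 ≈ 0.157.

C = 0.157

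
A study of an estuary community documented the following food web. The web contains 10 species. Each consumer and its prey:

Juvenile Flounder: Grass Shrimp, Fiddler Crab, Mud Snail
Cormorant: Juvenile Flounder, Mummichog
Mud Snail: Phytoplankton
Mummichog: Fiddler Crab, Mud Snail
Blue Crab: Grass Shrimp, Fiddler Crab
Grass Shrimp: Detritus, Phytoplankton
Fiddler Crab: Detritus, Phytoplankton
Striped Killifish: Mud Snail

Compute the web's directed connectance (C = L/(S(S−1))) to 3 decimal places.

C = 0.167

The web has S = 10 species and L = 15 feeding links.
C = L / (S(S−1)) = 15 / 90 = 0.1667 ≈ 0.167.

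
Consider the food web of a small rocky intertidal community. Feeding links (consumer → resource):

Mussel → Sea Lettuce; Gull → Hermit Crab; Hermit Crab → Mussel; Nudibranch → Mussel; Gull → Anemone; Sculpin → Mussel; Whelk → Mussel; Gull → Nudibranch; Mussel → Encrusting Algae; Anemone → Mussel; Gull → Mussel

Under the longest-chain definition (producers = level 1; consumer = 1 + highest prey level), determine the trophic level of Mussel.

Encrusting Algae is a producer → level 1.
Mussel eats Encrusting Algae (level 1); other prey at levels: Sea Lettuce 1 → level 2.

Trophic level 2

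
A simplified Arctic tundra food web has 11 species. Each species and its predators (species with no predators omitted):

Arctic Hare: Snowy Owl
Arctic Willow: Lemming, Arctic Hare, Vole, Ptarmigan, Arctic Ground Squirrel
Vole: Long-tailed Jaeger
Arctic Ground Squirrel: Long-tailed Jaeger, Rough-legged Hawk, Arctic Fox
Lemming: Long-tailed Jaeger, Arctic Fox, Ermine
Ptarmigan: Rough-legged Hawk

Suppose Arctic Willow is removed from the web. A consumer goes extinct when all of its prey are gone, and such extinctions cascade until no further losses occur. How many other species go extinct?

10

Remove Arctic Willow.
Round 1: Lemming (all prey gone), Arctic Hare (all prey gone), Vole (all prey gone), Ptarmigan (all prey gone), Arctic Ground Squirrel (all prey gone) → extinct.
Round 2: Long-tailed Jaeger (all prey gone), Rough-legged Hawk (all prey gone), Arctic Fox (all prey gone), Snowy Owl (all prey gone), Ermine (all prey gone) → extinct.
No further losses. Total secondary extinctions: 10.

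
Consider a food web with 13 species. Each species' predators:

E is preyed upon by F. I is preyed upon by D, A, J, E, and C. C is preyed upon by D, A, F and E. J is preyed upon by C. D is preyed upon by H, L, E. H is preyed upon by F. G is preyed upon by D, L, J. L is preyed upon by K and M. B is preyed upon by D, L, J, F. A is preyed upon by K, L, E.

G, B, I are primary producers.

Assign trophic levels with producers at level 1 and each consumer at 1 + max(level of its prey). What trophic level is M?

Trophic level 6

G is a producer → level 1.
J eats G (level 1); other prey at levels: B 1, I 1 → level 2.
C eats J (level 2); other prey at levels: I 1 → level 3.
D eats C (level 3); other prey at levels: G 1, B 1, I 1 → level 4.
L eats D (level 4); other prey at levels: G 1, B 1, A 4 → level 5.
M eats L → level 6.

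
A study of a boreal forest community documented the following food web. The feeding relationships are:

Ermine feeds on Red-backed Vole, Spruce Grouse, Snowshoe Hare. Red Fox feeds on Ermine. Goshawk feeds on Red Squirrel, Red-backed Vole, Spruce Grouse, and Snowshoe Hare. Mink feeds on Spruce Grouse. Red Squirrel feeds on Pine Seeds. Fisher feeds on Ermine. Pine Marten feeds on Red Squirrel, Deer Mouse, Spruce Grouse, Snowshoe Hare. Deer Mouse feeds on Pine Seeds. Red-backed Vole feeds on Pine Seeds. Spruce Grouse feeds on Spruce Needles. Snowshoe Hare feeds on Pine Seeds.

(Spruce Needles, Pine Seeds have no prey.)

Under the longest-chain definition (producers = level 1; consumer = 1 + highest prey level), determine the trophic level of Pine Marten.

Trophic level 3

Pine Seeds is a producer → level 1.
Red Squirrel eats Pine Seeds → level 2.
Pine Marten eats Red Squirrel (level 2); other prey at levels: Snowshoe Hare 2, Deer Mouse 2, Spruce Grouse 2 → level 3.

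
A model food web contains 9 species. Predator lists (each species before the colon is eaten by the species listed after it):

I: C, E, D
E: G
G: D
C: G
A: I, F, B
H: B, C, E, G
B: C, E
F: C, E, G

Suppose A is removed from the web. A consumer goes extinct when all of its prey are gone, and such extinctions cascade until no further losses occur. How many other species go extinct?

Remove A.
Round 1: I (all prey gone), F (all prey gone) → extinct.
No further losses. Total secondary extinctions: 2.

2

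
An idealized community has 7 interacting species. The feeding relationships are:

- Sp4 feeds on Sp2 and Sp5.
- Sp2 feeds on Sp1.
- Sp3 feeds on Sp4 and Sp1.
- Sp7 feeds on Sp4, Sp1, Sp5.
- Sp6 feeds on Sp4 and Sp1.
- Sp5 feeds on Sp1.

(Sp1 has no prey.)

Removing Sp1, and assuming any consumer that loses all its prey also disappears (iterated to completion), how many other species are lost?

6

Remove Sp1.
Round 1: Sp2 (all prey gone), Sp5 (all prey gone) → extinct.
Round 2: Sp4 (all prey gone) → extinct.
Round 3: Sp3 (all prey gone), Sp6 (all prey gone), Sp7 (all prey gone) → extinct.
No further losses. Total secondary extinctions: 6.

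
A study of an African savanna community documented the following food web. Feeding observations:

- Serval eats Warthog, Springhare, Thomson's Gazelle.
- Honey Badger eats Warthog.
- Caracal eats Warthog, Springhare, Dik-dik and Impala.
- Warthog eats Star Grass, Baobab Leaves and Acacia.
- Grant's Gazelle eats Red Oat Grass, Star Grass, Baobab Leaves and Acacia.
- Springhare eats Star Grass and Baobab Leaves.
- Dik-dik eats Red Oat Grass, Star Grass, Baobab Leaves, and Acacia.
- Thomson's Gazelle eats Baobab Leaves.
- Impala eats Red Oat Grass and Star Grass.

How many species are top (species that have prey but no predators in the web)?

4

Top species (has prey, but nothing eats it): Grant's Gazelle, Caracal, Honey Badger, Serval.
Count: 4.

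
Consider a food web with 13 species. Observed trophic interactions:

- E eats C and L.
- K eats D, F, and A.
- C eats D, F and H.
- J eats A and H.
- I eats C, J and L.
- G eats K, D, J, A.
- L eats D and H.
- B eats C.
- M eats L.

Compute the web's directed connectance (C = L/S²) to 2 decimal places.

C = 0.12

The web has S = 13 species and L = 21 feeding links.
C = L / S² = 21 / 169 = 0.1243 ≈ 0.12.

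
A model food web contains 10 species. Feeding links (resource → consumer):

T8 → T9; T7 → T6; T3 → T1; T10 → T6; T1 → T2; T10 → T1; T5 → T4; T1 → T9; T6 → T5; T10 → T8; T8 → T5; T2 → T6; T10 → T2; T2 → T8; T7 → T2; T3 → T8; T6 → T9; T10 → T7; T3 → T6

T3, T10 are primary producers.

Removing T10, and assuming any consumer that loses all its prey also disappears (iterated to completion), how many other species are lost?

1

Remove T10.
Round 1: T7 (all prey gone) → extinct.
No further losses. Total secondary extinctions: 1.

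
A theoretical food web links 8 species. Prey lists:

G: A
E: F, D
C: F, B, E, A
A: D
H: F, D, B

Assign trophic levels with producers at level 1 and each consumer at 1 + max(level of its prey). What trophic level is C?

Trophic level 3

F is a producer → level 1.
E eats F (level 1); other prey at levels: D 1 → level 2.
C eats E (level 2); other prey at levels: F 1, B 1, A 2 → level 3.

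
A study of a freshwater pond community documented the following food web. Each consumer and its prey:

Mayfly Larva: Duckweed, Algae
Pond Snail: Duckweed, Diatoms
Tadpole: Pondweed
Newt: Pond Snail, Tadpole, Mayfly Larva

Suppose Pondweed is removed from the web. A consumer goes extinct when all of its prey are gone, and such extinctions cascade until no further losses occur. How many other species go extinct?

Remove Pondweed.
Round 1: Tadpole (all prey gone) → extinct.
No further losses. Total secondary extinctions: 1.

1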